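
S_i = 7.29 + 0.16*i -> [7.29, 7.45, 7.61, 7.77, 7.93]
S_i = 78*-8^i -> [78, -624, 4992, -39936, 319488]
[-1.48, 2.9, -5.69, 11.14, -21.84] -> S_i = -1.48*(-1.96)^i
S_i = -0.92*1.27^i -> [-0.92, -1.17, -1.48, -1.88, -2.39]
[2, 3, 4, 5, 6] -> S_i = 2 + 1*i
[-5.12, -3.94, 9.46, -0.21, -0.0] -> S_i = Random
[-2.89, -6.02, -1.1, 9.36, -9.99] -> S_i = Random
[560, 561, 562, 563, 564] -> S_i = 560 + 1*i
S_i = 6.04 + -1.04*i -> [6.04, 5.0, 3.96, 2.92, 1.88]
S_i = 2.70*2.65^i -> [2.7, 7.16, 18.96, 50.25, 133.15]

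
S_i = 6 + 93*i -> [6, 99, 192, 285, 378]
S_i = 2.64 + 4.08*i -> [2.64, 6.72, 10.8, 14.88, 18.96]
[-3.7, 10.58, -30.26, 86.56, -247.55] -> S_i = -3.70*(-2.86)^i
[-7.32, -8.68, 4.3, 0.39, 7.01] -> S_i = Random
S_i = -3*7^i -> [-3, -21, -147, -1029, -7203]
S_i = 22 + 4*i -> [22, 26, 30, 34, 38]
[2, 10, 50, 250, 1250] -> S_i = 2*5^i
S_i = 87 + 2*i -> [87, 89, 91, 93, 95]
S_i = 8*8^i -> [8, 64, 512, 4096, 32768]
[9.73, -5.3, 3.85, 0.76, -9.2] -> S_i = Random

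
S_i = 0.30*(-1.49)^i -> [0.3, -0.45, 0.67, -0.99, 1.48]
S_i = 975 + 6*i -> [975, 981, 987, 993, 999]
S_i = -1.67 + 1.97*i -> [-1.67, 0.3, 2.27, 4.24, 6.21]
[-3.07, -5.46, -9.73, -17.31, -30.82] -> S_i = -3.07*1.78^i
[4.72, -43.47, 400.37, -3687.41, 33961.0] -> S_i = 4.72*(-9.21)^i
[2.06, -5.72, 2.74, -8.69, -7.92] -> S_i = Random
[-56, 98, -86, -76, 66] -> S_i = Random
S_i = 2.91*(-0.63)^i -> [2.91, -1.83, 1.15, -0.73, 0.46]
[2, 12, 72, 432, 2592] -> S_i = 2*6^i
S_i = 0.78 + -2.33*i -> [0.78, -1.55, -3.88, -6.21, -8.54]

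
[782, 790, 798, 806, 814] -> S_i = 782 + 8*i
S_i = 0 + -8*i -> [0, -8, -16, -24, -32]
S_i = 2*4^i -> [2, 8, 32, 128, 512]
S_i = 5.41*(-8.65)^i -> [5.41, -46.8, 404.79, -3501.43, 30287.38]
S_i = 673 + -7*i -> [673, 666, 659, 652, 645]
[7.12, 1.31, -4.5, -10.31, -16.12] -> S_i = 7.12 + -5.81*i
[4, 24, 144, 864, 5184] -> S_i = 4*6^i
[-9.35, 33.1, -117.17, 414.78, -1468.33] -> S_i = -9.35*(-3.54)^i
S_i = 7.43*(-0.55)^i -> [7.43, -4.09, 2.25, -1.24, 0.68]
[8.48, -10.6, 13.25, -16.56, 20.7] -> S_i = 8.48*(-1.25)^i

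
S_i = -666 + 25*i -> [-666, -641, -616, -591, -566]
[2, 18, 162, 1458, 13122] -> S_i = 2*9^i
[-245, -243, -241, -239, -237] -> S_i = -245 + 2*i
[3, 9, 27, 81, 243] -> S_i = 3*3^i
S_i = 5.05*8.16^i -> [5.05, 41.21, 336.26, 2743.86, 22389.89]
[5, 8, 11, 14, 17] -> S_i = 5 + 3*i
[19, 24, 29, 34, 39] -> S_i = 19 + 5*i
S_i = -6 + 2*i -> [-6, -4, -2, 0, 2]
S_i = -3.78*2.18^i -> [-3.78, -8.24, -17.96, -39.16, -85.37]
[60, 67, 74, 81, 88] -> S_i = 60 + 7*i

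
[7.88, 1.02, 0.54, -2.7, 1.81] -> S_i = Random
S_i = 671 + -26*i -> [671, 645, 619, 593, 567]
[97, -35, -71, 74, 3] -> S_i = Random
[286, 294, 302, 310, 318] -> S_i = 286 + 8*i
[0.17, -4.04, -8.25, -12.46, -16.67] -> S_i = 0.17 + -4.21*i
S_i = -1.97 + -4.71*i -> [-1.97, -6.68, -11.39, -16.1, -20.81]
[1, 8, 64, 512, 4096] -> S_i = 1*8^i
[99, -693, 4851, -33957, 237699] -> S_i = 99*-7^i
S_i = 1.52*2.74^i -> [1.52, 4.16, 11.41, 31.27, 85.67]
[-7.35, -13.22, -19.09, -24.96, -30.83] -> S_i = -7.35 + -5.87*i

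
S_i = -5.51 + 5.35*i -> [-5.51, -0.16, 5.19, 10.54, 15.89]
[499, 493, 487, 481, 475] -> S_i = 499 + -6*i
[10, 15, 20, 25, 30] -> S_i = 10 + 5*i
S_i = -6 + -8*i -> [-6, -14, -22, -30, -38]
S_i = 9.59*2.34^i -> [9.59, 22.44, 52.51, 122.88, 287.53]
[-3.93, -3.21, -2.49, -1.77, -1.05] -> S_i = -3.93 + 0.72*i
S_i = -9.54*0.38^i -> [-9.54, -3.63, -1.38, -0.52, -0.2]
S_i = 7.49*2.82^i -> [7.49, 21.12, 59.56, 167.97, 473.67]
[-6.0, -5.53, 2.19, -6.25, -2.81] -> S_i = Random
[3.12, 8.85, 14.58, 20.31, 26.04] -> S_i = 3.12 + 5.73*i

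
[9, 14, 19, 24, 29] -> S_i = 9 + 5*i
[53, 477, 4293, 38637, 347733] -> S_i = 53*9^i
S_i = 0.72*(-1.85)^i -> [0.72, -1.33, 2.46, -4.56, 8.43]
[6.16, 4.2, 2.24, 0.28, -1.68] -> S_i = 6.16 + -1.96*i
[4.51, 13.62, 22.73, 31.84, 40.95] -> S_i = 4.51 + 9.11*i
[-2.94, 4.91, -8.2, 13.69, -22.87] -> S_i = -2.94*(-1.67)^i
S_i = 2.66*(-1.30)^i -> [2.66, -3.46, 4.5, -5.84, 7.6]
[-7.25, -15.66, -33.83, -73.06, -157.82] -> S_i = -7.25*2.16^i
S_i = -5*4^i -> [-5, -20, -80, -320, -1280]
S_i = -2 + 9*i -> [-2, 7, 16, 25, 34]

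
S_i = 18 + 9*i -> [18, 27, 36, 45, 54]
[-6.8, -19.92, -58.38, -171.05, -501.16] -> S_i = -6.80*2.93^i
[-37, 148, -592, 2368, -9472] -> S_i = -37*-4^i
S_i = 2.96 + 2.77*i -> [2.96, 5.73, 8.5, 11.27, 14.04]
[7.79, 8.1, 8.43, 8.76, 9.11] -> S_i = 7.79*1.04^i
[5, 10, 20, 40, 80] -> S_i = 5*2^i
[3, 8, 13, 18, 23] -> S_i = 3 + 5*i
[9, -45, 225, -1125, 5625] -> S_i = 9*-5^i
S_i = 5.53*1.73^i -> [5.53, 9.57, 16.55, 28.63, 49.53]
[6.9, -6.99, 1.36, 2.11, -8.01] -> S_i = Random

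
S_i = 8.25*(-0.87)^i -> [8.25, -7.18, 6.24, -5.43, 4.73]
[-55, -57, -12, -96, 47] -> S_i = Random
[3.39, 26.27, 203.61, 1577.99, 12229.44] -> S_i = 3.39*7.75^i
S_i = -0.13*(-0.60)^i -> [-0.13, 0.08, -0.05, 0.03, -0.02]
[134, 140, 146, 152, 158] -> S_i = 134 + 6*i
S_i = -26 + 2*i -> [-26, -24, -22, -20, -18]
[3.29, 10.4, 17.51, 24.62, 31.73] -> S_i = 3.29 + 7.11*i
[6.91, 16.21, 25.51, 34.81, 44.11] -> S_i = 6.91 + 9.30*i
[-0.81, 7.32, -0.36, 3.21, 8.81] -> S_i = Random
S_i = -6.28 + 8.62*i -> [-6.28, 2.34, 10.96, 19.58, 28.2]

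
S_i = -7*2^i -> [-7, -14, -28, -56, -112]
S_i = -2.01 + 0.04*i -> [-2.01, -1.97, -1.93, -1.89, -1.85]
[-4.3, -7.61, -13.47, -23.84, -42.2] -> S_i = -4.30*1.77^i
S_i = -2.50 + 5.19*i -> [-2.5, 2.69, 7.88, 13.07, 18.26]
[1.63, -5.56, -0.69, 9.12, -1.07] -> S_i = Random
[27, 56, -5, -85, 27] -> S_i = Random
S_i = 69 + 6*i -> [69, 75, 81, 87, 93]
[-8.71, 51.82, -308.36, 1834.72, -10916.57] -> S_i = -8.71*(-5.95)^i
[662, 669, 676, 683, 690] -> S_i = 662 + 7*i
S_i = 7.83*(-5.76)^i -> [7.83, -45.1, 259.78, -1496.34, 8618.9]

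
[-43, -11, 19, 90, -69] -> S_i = Random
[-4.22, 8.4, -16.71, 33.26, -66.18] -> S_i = -4.22*(-1.99)^i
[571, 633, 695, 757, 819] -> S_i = 571 + 62*i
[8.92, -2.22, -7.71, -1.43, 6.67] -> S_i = Random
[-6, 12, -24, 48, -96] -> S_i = -6*-2^i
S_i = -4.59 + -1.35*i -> [-4.59, -5.94, -7.29, -8.64, -9.99]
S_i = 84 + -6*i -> [84, 78, 72, 66, 60]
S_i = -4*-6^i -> [-4, 24, -144, 864, -5184]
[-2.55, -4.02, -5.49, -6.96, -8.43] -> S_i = -2.55 + -1.47*i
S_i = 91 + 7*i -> [91, 98, 105, 112, 119]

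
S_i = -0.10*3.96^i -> [-0.1, -0.4, -1.57, -6.21, -24.59]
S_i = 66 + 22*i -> [66, 88, 110, 132, 154]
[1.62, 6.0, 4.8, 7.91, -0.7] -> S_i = Random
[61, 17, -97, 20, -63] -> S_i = Random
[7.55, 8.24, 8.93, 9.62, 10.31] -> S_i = 7.55 + 0.69*i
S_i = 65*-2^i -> [65, -130, 260, -520, 1040]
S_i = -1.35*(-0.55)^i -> [-1.35, 0.74, -0.41, 0.22, -0.12]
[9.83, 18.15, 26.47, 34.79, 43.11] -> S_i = 9.83 + 8.32*i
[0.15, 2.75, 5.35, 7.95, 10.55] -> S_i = 0.15 + 2.60*i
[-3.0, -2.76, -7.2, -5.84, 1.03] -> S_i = Random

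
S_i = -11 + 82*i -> [-11, 71, 153, 235, 317]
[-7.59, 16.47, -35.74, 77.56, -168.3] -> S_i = -7.59*(-2.17)^i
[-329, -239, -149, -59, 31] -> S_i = -329 + 90*i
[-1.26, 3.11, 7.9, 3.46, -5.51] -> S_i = Random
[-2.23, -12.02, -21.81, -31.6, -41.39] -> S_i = -2.23 + -9.79*i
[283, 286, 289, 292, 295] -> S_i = 283 + 3*i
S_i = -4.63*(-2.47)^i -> [-4.63, 11.44, -28.25, 69.77, -172.33]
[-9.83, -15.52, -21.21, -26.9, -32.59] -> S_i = -9.83 + -5.69*i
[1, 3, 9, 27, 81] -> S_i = 1*3^i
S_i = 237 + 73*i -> [237, 310, 383, 456, 529]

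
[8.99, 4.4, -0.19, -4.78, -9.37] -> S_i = 8.99 + -4.59*i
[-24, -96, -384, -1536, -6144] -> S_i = -24*4^i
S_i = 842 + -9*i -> [842, 833, 824, 815, 806]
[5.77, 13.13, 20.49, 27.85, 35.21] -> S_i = 5.77 + 7.36*i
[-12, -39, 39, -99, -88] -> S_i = Random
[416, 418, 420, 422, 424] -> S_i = 416 + 2*i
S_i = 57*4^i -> [57, 228, 912, 3648, 14592]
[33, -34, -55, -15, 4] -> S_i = Random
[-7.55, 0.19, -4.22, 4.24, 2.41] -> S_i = Random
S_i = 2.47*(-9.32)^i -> [2.47, -23.02, 214.55, -1999.61, 18636.34]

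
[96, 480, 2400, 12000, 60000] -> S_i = 96*5^i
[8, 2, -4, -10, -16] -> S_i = 8 + -6*i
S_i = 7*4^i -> [7, 28, 112, 448, 1792]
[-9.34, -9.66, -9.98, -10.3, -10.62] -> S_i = -9.34 + -0.32*i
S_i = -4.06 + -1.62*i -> [-4.06, -5.68, -7.3, -8.92, -10.54]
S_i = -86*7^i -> [-86, -602, -4214, -29498, -206486]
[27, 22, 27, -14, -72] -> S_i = Random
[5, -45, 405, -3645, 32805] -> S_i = 5*-9^i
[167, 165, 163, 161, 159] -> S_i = 167 + -2*i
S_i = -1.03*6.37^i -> [-1.03, -6.56, -41.79, -266.23, -1695.88]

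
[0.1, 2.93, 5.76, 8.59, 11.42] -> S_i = 0.10 + 2.83*i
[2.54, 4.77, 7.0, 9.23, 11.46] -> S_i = 2.54 + 2.23*i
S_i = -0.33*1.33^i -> [-0.33, -0.44, -0.58, -0.78, -1.03]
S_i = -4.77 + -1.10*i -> [-4.77, -5.87, -6.97, -8.07, -9.17]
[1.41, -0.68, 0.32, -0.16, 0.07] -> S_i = 1.41*(-0.48)^i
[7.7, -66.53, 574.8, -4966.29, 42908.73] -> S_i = 7.70*(-8.64)^i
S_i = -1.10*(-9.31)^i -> [-1.1, 10.24, -95.34, 887.65, -8264.02]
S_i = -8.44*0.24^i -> [-8.44, -2.03, -0.49, -0.12, -0.03]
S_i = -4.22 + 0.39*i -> [-4.22, -3.83, -3.44, -3.05, -2.66]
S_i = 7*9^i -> [7, 63, 567, 5103, 45927]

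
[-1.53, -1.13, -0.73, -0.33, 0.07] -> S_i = -1.53 + 0.40*i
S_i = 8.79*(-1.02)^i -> [8.79, -8.97, 9.15, -9.33, 9.51]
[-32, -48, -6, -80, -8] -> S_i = Random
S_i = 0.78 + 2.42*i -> [0.78, 3.2, 5.62, 8.04, 10.46]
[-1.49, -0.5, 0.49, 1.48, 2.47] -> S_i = -1.49 + 0.99*i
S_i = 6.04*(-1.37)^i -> [6.04, -8.27, 11.34, -15.53, 21.28]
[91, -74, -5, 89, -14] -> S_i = Random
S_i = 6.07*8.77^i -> [6.07, 53.23, 466.86, 4094.37, 35907.66]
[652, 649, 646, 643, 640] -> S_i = 652 + -3*i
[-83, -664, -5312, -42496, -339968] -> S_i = -83*8^i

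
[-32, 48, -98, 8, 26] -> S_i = Random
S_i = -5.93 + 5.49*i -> [-5.93, -0.44, 5.05, 10.54, 16.03]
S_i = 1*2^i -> [1, 2, 4, 8, 16]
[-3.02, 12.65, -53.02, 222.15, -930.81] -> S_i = -3.02*(-4.19)^i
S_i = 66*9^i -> [66, 594, 5346, 48114, 433026]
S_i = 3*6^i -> [3, 18, 108, 648, 3888]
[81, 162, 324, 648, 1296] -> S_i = 81*2^i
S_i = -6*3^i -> [-6, -18, -54, -162, -486]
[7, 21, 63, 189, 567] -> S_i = 7*3^i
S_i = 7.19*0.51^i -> [7.19, 3.67, 1.87, 0.95, 0.49]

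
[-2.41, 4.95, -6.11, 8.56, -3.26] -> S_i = Random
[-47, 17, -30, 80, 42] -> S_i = Random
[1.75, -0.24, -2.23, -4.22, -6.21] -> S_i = 1.75 + -1.99*i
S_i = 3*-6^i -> [3, -18, 108, -648, 3888]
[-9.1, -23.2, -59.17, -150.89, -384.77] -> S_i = -9.10*2.55^i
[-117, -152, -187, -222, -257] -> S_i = -117 + -35*i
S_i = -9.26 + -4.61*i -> [-9.26, -13.87, -18.48, -23.09, -27.7]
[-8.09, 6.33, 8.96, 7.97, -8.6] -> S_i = Random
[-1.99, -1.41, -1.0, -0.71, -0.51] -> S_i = -1.99*0.71^i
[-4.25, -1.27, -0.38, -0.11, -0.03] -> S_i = -4.25*0.30^i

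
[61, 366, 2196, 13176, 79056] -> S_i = 61*6^i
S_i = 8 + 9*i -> [8, 17, 26, 35, 44]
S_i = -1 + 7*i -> [-1, 6, 13, 20, 27]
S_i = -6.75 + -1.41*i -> [-6.75, -8.16, -9.57, -10.98, -12.39]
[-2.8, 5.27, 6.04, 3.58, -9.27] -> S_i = Random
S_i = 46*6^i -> [46, 276, 1656, 9936, 59616]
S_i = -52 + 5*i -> [-52, -47, -42, -37, -32]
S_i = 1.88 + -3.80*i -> [1.88, -1.92, -5.72, -9.52, -13.32]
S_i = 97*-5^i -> [97, -485, 2425, -12125, 60625]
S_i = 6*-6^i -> [6, -36, 216, -1296, 7776]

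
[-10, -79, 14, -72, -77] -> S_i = Random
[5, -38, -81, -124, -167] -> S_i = 5 + -43*i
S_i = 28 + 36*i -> [28, 64, 100, 136, 172]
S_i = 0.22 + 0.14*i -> [0.22, 0.36, 0.5, 0.64, 0.78]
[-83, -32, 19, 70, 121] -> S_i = -83 + 51*i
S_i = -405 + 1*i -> [-405, -404, -403, -402, -401]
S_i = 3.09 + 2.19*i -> [3.09, 5.28, 7.47, 9.66, 11.85]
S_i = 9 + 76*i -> [9, 85, 161, 237, 313]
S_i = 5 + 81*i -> [5, 86, 167, 248, 329]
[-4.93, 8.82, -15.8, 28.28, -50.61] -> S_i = -4.93*(-1.79)^i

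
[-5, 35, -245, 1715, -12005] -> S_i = -5*-7^i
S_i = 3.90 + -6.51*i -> [3.9, -2.61, -9.12, -15.63, -22.14]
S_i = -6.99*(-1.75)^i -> [-6.99, 12.23, -21.41, 37.46, -65.56]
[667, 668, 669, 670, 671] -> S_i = 667 + 1*i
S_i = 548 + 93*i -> [548, 641, 734, 827, 920]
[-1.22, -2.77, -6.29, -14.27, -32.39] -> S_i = -1.22*2.27^i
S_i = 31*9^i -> [31, 279, 2511, 22599, 203391]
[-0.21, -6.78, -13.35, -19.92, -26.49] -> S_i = -0.21 + -6.57*i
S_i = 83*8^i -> [83, 664, 5312, 42496, 339968]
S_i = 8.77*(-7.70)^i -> [8.77, -67.53, 519.97, -4003.79, 30829.22]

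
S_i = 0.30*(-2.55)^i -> [0.3, -0.76, 1.95, -4.97, 12.68]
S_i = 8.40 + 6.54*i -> [8.4, 14.94, 21.48, 28.02, 34.56]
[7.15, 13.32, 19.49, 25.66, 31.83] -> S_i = 7.15 + 6.17*i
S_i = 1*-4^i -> [1, -4, 16, -64, 256]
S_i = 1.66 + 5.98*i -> [1.66, 7.64, 13.62, 19.6, 25.58]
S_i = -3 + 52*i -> [-3, 49, 101, 153, 205]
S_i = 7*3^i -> [7, 21, 63, 189, 567]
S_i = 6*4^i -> [6, 24, 96, 384, 1536]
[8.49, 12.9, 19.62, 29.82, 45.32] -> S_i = 8.49*1.52^i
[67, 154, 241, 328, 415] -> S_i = 67 + 87*i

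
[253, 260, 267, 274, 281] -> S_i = 253 + 7*i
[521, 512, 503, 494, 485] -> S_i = 521 + -9*i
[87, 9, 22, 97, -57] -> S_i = Random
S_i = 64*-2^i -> [64, -128, 256, -512, 1024]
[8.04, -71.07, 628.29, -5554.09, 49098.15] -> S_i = 8.04*(-8.84)^i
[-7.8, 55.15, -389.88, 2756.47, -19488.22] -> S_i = -7.80*(-7.07)^i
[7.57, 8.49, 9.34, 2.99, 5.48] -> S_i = Random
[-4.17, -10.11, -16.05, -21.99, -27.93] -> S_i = -4.17 + -5.94*i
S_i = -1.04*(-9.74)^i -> [-1.04, 10.13, -98.66, 960.97, -9359.86]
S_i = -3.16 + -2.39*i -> [-3.16, -5.55, -7.94, -10.33, -12.72]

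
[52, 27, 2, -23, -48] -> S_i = 52 + -25*i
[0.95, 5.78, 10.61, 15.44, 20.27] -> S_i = 0.95 + 4.83*i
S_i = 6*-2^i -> [6, -12, 24, -48, 96]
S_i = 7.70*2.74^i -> [7.7, 21.1, 57.81, 158.4, 434.0]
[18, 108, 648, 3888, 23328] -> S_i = 18*6^i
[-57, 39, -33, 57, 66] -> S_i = Random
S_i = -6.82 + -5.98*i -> [-6.82, -12.8, -18.78, -24.76, -30.74]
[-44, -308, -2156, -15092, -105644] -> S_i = -44*7^i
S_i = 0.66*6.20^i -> [0.66, 4.09, 25.37, 157.3, 975.24]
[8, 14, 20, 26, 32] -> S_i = 8 + 6*i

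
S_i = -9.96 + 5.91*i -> [-9.96, -4.05, 1.86, 7.77, 13.68]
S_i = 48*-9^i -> [48, -432, 3888, -34992, 314928]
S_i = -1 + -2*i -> [-1, -3, -5, -7, -9]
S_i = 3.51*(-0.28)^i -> [3.51, -0.98, 0.28, -0.08, 0.02]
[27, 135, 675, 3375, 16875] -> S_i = 27*5^i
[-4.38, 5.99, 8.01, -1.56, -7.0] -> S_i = Random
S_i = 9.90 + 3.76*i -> [9.9, 13.66, 17.42, 21.18, 24.94]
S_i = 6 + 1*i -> [6, 7, 8, 9, 10]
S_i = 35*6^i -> [35, 210, 1260, 7560, 45360]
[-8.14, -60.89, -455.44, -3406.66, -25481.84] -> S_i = -8.14*7.48^i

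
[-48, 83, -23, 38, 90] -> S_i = Random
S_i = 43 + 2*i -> [43, 45, 47, 49, 51]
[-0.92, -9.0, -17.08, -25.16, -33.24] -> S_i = -0.92 + -8.08*i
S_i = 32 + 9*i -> [32, 41, 50, 59, 68]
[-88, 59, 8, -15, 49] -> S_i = Random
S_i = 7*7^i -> [7, 49, 343, 2401, 16807]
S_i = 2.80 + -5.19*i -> [2.8, -2.39, -7.58, -12.77, -17.96]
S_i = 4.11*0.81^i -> [4.11, 3.33, 2.7, 2.18, 1.77]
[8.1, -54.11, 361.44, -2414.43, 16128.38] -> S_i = 8.10*(-6.68)^i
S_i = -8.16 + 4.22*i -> [-8.16, -3.94, 0.28, 4.5, 8.72]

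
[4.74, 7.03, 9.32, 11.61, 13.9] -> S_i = 4.74 + 2.29*i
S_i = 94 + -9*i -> [94, 85, 76, 67, 58]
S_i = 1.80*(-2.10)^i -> [1.8, -3.78, 7.94, -16.67, 35.01]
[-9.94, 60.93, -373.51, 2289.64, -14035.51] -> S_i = -9.94*(-6.13)^i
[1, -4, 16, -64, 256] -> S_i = 1*-4^i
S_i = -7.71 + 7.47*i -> [-7.71, -0.24, 7.23, 14.7, 22.17]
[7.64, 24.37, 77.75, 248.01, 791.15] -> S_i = 7.64*3.19^i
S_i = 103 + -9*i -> [103, 94, 85, 76, 67]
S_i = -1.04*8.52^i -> [-1.04, -8.86, -75.49, -643.21, -5480.14]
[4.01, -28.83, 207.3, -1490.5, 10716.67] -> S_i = 4.01*(-7.19)^i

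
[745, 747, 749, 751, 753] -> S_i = 745 + 2*i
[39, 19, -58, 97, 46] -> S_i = Random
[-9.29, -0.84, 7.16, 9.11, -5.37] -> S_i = Random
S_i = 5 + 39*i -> [5, 44, 83, 122, 161]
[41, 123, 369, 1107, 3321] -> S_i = 41*3^i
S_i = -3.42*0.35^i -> [-3.42, -1.2, -0.42, -0.15, -0.05]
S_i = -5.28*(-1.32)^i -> [-5.28, 6.97, -9.2, 12.14, -16.03]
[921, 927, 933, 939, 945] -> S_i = 921 + 6*i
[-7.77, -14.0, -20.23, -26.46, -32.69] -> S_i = -7.77 + -6.23*i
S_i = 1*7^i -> [1, 7, 49, 343, 2401]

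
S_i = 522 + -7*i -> [522, 515, 508, 501, 494]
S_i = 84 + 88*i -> [84, 172, 260, 348, 436]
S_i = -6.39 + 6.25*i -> [-6.39, -0.14, 6.11, 12.36, 18.61]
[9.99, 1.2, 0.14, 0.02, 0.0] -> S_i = 9.99*0.12^i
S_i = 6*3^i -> [6, 18, 54, 162, 486]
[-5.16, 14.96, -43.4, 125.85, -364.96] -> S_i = -5.16*(-2.90)^i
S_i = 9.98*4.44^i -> [9.98, 44.31, 196.74, 873.53, 3878.49]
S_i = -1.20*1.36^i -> [-1.2, -1.63, -2.22, -3.02, -4.11]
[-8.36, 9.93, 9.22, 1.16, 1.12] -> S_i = Random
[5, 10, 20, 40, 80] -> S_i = 5*2^i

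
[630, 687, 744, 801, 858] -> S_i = 630 + 57*i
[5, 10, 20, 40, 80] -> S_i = 5*2^i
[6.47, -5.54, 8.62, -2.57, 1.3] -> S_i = Random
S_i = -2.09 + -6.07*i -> [-2.09, -8.16, -14.23, -20.3, -26.37]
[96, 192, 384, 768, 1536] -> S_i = 96*2^i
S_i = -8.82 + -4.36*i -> [-8.82, -13.18, -17.54, -21.9, -26.26]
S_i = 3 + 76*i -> [3, 79, 155, 231, 307]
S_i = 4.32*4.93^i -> [4.32, 21.3, 105.0, 517.64, 2551.95]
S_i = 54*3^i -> [54, 162, 486, 1458, 4374]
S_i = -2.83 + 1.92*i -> [-2.83, -0.91, 1.01, 2.93, 4.85]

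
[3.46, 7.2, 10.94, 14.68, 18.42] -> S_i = 3.46 + 3.74*i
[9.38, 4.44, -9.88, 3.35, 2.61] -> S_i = Random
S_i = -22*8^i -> [-22, -176, -1408, -11264, -90112]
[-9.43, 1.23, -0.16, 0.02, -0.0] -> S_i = -9.43*(-0.13)^i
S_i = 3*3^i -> [3, 9, 27, 81, 243]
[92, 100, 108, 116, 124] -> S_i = 92 + 8*i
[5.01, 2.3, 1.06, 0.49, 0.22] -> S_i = 5.01*0.46^i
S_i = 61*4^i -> [61, 244, 976, 3904, 15616]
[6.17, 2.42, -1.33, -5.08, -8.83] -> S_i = 6.17 + -3.75*i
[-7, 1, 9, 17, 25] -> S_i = -7 + 8*i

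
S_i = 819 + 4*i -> [819, 823, 827, 831, 835]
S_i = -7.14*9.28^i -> [-7.14, -66.26, -614.89, -5706.14, -52952.94]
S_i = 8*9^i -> [8, 72, 648, 5832, 52488]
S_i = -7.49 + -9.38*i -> [-7.49, -16.87, -26.25, -35.63, -45.01]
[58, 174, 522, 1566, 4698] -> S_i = 58*3^i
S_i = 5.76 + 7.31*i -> [5.76, 13.07, 20.38, 27.69, 35.0]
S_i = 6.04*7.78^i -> [6.04, 46.99, 365.59, 2844.3, 22128.67]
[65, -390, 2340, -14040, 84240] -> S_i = 65*-6^i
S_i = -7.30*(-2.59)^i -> [-7.3, 18.91, -48.97, 126.83, -328.49]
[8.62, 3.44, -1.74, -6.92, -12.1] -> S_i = 8.62 + -5.18*i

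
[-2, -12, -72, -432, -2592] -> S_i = -2*6^i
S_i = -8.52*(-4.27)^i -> [-8.52, 36.38, -155.34, 663.32, -2832.38]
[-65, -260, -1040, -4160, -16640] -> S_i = -65*4^i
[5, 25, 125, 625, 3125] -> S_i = 5*5^i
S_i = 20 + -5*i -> [20, 15, 10, 5, 0]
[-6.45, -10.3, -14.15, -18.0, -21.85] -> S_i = -6.45 + -3.85*i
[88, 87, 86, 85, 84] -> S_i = 88 + -1*i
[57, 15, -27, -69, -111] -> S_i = 57 + -42*i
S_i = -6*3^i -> [-6, -18, -54, -162, -486]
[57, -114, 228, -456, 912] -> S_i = 57*-2^i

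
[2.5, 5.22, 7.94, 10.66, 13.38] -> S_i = 2.50 + 2.72*i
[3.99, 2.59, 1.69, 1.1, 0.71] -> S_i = 3.99*0.65^i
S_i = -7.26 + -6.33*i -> [-7.26, -13.59, -19.92, -26.25, -32.58]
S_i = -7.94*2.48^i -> [-7.94, -19.69, -48.83, -121.11, -300.35]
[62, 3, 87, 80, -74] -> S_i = Random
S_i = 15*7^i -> [15, 105, 735, 5145, 36015]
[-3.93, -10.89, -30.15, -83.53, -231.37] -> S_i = -3.93*2.77^i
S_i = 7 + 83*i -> [7, 90, 173, 256, 339]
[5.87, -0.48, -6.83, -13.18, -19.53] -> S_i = 5.87 + -6.35*i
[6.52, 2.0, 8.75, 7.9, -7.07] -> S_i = Random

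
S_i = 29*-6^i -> [29, -174, 1044, -6264, 37584]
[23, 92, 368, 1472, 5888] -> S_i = 23*4^i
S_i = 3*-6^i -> [3, -18, 108, -648, 3888]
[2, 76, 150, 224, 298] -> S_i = 2 + 74*i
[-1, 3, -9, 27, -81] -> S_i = -1*-3^i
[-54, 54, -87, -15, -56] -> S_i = Random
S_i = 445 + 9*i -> [445, 454, 463, 472, 481]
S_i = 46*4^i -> [46, 184, 736, 2944, 11776]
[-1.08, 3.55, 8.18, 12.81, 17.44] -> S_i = -1.08 + 4.63*i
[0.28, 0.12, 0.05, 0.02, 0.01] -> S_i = 0.28*0.44^i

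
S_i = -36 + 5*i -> [-36, -31, -26, -21, -16]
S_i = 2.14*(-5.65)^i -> [2.14, -12.09, 68.31, -385.97, 2180.76]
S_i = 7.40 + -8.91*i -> [7.4, -1.51, -10.42, -19.33, -28.24]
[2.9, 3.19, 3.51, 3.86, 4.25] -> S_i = 2.90*1.10^i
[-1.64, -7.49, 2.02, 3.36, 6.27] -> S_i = Random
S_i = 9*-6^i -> [9, -54, 324, -1944, 11664]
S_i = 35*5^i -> [35, 175, 875, 4375, 21875]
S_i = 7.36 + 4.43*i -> [7.36, 11.79, 16.22, 20.65, 25.08]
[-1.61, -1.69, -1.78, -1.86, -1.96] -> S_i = -1.61*1.05^i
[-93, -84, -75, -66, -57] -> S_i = -93 + 9*i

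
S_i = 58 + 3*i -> [58, 61, 64, 67, 70]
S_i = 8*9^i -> [8, 72, 648, 5832, 52488]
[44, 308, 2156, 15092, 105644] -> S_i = 44*7^i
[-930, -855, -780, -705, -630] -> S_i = -930 + 75*i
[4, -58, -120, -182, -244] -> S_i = 4 + -62*i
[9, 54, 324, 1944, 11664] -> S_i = 9*6^i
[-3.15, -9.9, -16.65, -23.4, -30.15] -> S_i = -3.15 + -6.75*i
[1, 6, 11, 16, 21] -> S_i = 1 + 5*i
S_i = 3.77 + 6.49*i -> [3.77, 10.26, 16.75, 23.24, 29.73]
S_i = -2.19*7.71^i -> [-2.19, -16.88, -130.18, -1003.71, -7738.59]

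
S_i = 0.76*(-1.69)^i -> [0.76, -1.28, 2.17, -3.67, 6.2]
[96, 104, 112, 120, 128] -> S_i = 96 + 8*i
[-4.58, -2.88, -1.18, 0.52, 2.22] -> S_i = -4.58 + 1.70*i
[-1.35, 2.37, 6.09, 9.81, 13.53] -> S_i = -1.35 + 3.72*i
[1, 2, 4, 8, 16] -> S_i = 1*2^i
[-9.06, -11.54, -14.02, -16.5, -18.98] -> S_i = -9.06 + -2.48*i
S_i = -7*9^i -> [-7, -63, -567, -5103, -45927]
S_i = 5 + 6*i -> [5, 11, 17, 23, 29]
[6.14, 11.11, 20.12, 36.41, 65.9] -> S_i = 6.14*1.81^i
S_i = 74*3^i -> [74, 222, 666, 1998, 5994]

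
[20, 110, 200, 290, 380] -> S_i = 20 + 90*i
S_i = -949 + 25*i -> [-949, -924, -899, -874, -849]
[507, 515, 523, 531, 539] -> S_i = 507 + 8*i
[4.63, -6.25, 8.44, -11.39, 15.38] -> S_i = 4.63*(-1.35)^i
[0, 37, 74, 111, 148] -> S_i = 0 + 37*i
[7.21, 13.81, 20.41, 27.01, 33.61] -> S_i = 7.21 + 6.60*i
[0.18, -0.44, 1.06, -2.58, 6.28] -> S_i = 0.18*(-2.43)^i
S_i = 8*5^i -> [8, 40, 200, 1000, 5000]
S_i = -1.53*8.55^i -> [-1.53, -13.08, -111.85, -956.29, -8176.28]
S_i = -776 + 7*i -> [-776, -769, -762, -755, -748]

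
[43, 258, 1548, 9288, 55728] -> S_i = 43*6^i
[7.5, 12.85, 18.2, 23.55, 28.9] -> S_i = 7.50 + 5.35*i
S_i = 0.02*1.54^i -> [0.02, 0.03, 0.05, 0.07, 0.11]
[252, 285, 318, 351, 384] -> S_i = 252 + 33*i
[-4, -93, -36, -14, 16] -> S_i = Random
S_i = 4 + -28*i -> [4, -24, -52, -80, -108]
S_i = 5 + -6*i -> [5, -1, -7, -13, -19]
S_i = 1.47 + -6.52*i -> [1.47, -5.05, -11.57, -18.09, -24.61]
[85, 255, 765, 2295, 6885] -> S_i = 85*3^i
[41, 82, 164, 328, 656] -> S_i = 41*2^i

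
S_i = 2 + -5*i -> [2, -3, -8, -13, -18]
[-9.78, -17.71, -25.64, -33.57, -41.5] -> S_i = -9.78 + -7.93*i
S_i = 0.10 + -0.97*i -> [0.1, -0.87, -1.84, -2.81, -3.78]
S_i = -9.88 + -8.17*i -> [-9.88, -18.05, -26.22, -34.39, -42.56]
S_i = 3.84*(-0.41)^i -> [3.84, -1.57, 0.65, -0.26, 0.11]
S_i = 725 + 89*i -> [725, 814, 903, 992, 1081]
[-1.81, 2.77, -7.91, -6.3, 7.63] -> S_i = Random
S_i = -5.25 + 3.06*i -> [-5.25, -2.19, 0.87, 3.93, 6.99]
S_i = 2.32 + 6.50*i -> [2.32, 8.82, 15.32, 21.82, 28.32]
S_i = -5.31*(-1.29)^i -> [-5.31, 6.85, -8.84, 11.4, -14.7]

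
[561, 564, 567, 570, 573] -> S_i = 561 + 3*i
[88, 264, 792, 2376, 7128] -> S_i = 88*3^i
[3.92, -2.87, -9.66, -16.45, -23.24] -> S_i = 3.92 + -6.79*i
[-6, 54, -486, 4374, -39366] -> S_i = -6*-9^i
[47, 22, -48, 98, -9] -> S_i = Random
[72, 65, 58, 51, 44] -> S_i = 72 + -7*i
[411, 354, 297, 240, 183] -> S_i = 411 + -57*i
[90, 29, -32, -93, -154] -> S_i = 90 + -61*i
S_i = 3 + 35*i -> [3, 38, 73, 108, 143]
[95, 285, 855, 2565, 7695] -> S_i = 95*3^i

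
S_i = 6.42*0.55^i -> [6.42, 3.53, 1.94, 1.07, 0.59]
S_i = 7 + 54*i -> [7, 61, 115, 169, 223]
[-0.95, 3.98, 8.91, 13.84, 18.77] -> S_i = -0.95 + 4.93*i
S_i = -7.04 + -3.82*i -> [-7.04, -10.86, -14.68, -18.5, -22.32]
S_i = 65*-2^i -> [65, -130, 260, -520, 1040]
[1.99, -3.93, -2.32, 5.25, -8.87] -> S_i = Random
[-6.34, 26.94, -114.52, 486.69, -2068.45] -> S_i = -6.34*(-4.25)^i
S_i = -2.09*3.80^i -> [-2.09, -7.94, -30.18, -114.68, -435.79]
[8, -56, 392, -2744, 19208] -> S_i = 8*-7^i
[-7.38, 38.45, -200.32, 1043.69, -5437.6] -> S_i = -7.38*(-5.21)^i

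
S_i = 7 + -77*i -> [7, -70, -147, -224, -301]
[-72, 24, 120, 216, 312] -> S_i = -72 + 96*i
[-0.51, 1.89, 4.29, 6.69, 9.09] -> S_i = -0.51 + 2.40*i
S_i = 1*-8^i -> [1, -8, 64, -512, 4096]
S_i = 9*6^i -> [9, 54, 324, 1944, 11664]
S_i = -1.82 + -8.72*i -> [-1.82, -10.54, -19.26, -27.98, -36.7]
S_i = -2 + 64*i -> [-2, 62, 126, 190, 254]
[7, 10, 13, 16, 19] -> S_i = 7 + 3*i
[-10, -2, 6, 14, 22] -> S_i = -10 + 8*i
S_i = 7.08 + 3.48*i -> [7.08, 10.56, 14.04, 17.52, 21.0]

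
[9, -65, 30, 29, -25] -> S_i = Random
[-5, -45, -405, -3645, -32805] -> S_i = -5*9^i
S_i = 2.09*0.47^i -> [2.09, 0.98, 0.46, 0.22, 0.1]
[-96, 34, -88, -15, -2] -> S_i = Random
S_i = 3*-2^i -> [3, -6, 12, -24, 48]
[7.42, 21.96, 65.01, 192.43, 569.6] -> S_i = 7.42*2.96^i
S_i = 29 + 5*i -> [29, 34, 39, 44, 49]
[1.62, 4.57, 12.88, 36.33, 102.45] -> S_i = 1.62*2.82^i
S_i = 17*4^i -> [17, 68, 272, 1088, 4352]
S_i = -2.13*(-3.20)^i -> [-2.13, 6.82, -21.81, 69.8, -223.35]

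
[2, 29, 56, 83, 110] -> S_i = 2 + 27*i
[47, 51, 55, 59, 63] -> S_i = 47 + 4*i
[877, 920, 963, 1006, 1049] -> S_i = 877 + 43*i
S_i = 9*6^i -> [9, 54, 324, 1944, 11664]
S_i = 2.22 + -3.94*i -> [2.22, -1.72, -5.66, -9.6, -13.54]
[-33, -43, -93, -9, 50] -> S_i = Random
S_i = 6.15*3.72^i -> [6.15, 22.88, 85.11, 316.59, 1177.73]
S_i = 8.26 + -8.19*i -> [8.26, 0.07, -8.12, -16.31, -24.5]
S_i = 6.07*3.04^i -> [6.07, 18.45, 56.1, 170.53, 518.42]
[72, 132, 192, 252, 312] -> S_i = 72 + 60*i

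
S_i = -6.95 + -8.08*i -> [-6.95, -15.03, -23.11, -31.19, -39.27]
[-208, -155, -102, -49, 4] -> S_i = -208 + 53*i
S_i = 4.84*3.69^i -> [4.84, 17.86, 65.9, 243.18, 897.33]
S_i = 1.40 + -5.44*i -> [1.4, -4.04, -9.48, -14.92, -20.36]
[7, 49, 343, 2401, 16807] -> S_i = 7*7^i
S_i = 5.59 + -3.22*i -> [5.59, 2.37, -0.85, -4.07, -7.29]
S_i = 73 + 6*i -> [73, 79, 85, 91, 97]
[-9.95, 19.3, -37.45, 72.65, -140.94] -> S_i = -9.95*(-1.94)^i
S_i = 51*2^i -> [51, 102, 204, 408, 816]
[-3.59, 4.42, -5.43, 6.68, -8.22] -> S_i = -3.59*(-1.23)^i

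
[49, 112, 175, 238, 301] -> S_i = 49 + 63*i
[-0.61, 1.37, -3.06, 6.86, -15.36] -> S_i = -0.61*(-2.24)^i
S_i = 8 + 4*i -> [8, 12, 16, 20, 24]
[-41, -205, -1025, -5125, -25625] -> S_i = -41*5^i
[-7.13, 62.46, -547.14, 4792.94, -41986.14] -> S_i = -7.13*(-8.76)^i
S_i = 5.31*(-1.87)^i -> [5.31, -9.93, 18.57, -34.72, 64.93]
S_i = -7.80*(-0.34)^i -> [-7.8, 2.65, -0.9, 0.31, -0.1]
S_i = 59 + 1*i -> [59, 60, 61, 62, 63]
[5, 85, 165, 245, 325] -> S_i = 5 + 80*i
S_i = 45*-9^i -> [45, -405, 3645, -32805, 295245]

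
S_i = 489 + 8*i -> [489, 497, 505, 513, 521]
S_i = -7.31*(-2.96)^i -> [-7.31, 21.64, -64.05, 189.58, -561.16]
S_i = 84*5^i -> [84, 420, 2100, 10500, 52500]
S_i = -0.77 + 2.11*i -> [-0.77, 1.34, 3.45, 5.56, 7.67]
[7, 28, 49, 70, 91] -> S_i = 7 + 21*i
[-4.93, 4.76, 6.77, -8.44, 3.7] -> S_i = Random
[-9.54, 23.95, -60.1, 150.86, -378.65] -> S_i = -9.54*(-2.51)^i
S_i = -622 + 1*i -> [-622, -621, -620, -619, -618]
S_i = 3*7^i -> [3, 21, 147, 1029, 7203]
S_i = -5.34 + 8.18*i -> [-5.34, 2.84, 11.02, 19.2, 27.38]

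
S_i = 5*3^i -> [5, 15, 45, 135, 405]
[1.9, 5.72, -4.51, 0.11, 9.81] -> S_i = Random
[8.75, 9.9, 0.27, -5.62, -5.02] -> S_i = Random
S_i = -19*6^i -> [-19, -114, -684, -4104, -24624]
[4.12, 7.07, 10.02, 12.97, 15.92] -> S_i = 4.12 + 2.95*i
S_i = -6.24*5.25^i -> [-6.24, -32.76, -171.99, -902.95, -4740.47]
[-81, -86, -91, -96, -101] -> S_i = -81 + -5*i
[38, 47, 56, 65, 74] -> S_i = 38 + 9*i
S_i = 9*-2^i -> [9, -18, 36, -72, 144]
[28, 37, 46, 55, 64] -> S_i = 28 + 9*i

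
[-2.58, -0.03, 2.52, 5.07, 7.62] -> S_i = -2.58 + 2.55*i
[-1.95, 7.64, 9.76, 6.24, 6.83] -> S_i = Random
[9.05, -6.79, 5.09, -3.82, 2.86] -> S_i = 9.05*(-0.75)^i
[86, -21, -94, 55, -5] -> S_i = Random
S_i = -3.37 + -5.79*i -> [-3.37, -9.16, -14.95, -20.74, -26.53]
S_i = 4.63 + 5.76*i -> [4.63, 10.39, 16.15, 21.91, 27.67]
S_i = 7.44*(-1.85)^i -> [7.44, -13.76, 25.46, -47.11, 87.15]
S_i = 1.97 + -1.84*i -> [1.97, 0.13, -1.71, -3.55, -5.39]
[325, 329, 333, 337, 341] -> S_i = 325 + 4*i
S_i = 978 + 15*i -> [978, 993, 1008, 1023, 1038]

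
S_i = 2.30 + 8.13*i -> [2.3, 10.43, 18.56, 26.69, 34.82]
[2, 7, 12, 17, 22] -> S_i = 2 + 5*i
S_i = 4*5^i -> [4, 20, 100, 500, 2500]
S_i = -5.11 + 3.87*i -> [-5.11, -1.24, 2.63, 6.5, 10.37]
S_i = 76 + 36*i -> [76, 112, 148, 184, 220]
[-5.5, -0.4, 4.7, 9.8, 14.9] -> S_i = -5.50 + 5.10*i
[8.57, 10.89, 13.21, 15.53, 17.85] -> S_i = 8.57 + 2.32*i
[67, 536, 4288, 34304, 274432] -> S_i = 67*8^i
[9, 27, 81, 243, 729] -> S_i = 9*3^i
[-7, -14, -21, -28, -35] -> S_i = -7 + -7*i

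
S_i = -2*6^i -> [-2, -12, -72, -432, -2592]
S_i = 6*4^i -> [6, 24, 96, 384, 1536]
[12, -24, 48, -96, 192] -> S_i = 12*-2^i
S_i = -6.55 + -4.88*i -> [-6.55, -11.43, -16.31, -21.19, -26.07]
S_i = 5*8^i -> [5, 40, 320, 2560, 20480]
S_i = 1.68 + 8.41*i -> [1.68, 10.09, 18.5, 26.91, 35.32]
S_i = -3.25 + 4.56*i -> [-3.25, 1.31, 5.87, 10.43, 14.99]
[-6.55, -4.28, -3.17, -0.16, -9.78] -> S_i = Random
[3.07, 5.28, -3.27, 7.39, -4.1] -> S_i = Random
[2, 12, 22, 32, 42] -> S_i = 2 + 10*i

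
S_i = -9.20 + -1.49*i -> [-9.2, -10.69, -12.18, -13.67, -15.16]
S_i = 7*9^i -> [7, 63, 567, 5103, 45927]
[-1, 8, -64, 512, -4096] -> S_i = -1*-8^i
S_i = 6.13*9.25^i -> [6.13, 56.7, 524.5, 4851.61, 44877.37]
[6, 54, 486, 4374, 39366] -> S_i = 6*9^i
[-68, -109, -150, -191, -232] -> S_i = -68 + -41*i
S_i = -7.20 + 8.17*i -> [-7.2, 0.97, 9.14, 17.31, 25.48]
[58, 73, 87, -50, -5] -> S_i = Random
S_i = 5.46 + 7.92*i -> [5.46, 13.38, 21.3, 29.22, 37.14]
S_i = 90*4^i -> [90, 360, 1440, 5760, 23040]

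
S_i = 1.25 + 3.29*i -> [1.25, 4.54, 7.83, 11.12, 14.41]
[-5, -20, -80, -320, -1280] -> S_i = -5*4^i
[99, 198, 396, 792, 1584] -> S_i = 99*2^i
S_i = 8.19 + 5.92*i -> [8.19, 14.11, 20.03, 25.95, 31.87]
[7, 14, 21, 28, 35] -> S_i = 7 + 7*i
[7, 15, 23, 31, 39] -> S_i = 7 + 8*i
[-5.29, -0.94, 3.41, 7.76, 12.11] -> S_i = -5.29 + 4.35*i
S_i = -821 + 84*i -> [-821, -737, -653, -569, -485]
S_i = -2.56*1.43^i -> [-2.56, -3.66, -5.23, -7.49, -10.7]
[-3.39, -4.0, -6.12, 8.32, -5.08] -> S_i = Random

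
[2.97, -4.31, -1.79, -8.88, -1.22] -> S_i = Random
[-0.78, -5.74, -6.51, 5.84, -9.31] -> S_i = Random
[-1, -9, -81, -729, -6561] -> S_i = -1*9^i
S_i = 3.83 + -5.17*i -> [3.83, -1.34, -6.51, -11.68, -16.85]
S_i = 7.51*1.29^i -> [7.51, 9.69, 12.5, 16.12, 20.8]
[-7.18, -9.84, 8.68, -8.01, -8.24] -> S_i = Random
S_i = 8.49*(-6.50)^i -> [8.49, -55.18, 358.7, -2331.57, 15155.18]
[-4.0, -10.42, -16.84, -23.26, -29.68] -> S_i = -4.00 + -6.42*i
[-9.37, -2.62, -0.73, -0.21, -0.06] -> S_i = -9.37*0.28^i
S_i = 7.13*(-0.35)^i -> [7.13, -2.5, 0.87, -0.31, 0.11]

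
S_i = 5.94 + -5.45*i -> [5.94, 0.49, -4.96, -10.41, -15.86]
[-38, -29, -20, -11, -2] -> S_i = -38 + 9*i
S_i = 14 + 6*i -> [14, 20, 26, 32, 38]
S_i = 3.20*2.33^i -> [3.2, 7.46, 17.37, 40.48, 94.31]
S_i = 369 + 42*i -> [369, 411, 453, 495, 537]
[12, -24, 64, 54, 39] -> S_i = Random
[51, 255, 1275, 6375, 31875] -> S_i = 51*5^i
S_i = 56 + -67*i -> [56, -11, -78, -145, -212]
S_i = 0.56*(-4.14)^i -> [0.56, -2.32, 9.6, -39.74, 164.51]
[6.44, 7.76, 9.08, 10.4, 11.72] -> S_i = 6.44 + 1.32*i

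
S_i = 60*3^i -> [60, 180, 540, 1620, 4860]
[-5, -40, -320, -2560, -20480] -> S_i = -5*8^i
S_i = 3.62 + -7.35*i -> [3.62, -3.73, -11.08, -18.43, -25.78]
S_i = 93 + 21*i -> [93, 114, 135, 156, 177]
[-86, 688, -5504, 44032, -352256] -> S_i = -86*-8^i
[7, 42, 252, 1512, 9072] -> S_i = 7*6^i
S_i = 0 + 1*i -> [0, 1, 2, 3, 4]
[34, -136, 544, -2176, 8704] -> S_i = 34*-4^i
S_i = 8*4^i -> [8, 32, 128, 512, 2048]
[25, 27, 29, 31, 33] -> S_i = 25 + 2*i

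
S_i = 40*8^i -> [40, 320, 2560, 20480, 163840]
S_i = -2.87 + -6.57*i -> [-2.87, -9.44, -16.01, -22.58, -29.15]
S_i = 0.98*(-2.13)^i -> [0.98, -2.09, 4.45, -9.47, 20.17]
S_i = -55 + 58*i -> [-55, 3, 61, 119, 177]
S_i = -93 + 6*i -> [-93, -87, -81, -75, -69]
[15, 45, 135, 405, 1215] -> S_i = 15*3^i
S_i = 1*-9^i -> [1, -9, 81, -729, 6561]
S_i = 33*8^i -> [33, 264, 2112, 16896, 135168]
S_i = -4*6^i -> [-4, -24, -144, -864, -5184]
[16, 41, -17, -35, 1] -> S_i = Random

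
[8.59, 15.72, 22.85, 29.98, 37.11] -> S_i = 8.59 + 7.13*i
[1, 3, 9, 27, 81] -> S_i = 1*3^i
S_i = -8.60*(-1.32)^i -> [-8.6, 11.35, -14.98, 19.78, -26.11]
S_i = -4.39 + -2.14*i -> [-4.39, -6.53, -8.67, -10.81, -12.95]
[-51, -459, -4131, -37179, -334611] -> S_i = -51*9^i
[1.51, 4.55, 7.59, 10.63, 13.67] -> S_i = 1.51 + 3.04*i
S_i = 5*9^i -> [5, 45, 405, 3645, 32805]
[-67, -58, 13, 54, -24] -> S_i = Random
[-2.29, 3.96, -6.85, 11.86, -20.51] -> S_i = -2.29*(-1.73)^i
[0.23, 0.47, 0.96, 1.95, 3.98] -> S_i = 0.23*2.04^i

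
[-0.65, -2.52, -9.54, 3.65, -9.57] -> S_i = Random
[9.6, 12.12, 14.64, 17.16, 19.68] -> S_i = 9.60 + 2.52*i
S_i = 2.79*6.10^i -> [2.79, 17.02, 103.82, 633.28, 3862.99]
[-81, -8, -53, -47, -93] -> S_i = Random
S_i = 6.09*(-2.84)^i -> [6.09, -17.3, 49.12, -139.5, 396.18]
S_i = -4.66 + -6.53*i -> [-4.66, -11.19, -17.72, -24.25, -30.78]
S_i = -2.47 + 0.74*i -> [-2.47, -1.73, -0.99, -0.25, 0.49]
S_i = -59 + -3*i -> [-59, -62, -65, -68, -71]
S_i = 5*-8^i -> [5, -40, 320, -2560, 20480]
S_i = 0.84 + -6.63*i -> [0.84, -5.79, -12.42, -19.05, -25.68]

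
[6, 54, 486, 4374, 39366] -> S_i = 6*9^i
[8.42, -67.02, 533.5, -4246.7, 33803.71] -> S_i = 8.42*(-7.96)^i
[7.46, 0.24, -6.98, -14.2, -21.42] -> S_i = 7.46 + -7.22*i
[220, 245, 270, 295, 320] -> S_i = 220 + 25*i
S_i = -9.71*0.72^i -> [-9.71, -6.99, -5.03, -3.62, -2.61]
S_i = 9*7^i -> [9, 63, 441, 3087, 21609]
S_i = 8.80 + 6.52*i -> [8.8, 15.32, 21.84, 28.36, 34.88]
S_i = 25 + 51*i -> [25, 76, 127, 178, 229]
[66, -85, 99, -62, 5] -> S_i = Random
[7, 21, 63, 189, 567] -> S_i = 7*3^i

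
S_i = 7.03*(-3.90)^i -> [7.03, -27.42, 106.93, -417.01, 1626.35]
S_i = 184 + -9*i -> [184, 175, 166, 157, 148]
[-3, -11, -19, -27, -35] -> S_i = -3 + -8*i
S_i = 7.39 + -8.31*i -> [7.39, -0.92, -9.23, -17.54, -25.85]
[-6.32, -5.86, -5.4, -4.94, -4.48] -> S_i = -6.32 + 0.46*i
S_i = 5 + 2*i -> [5, 7, 9, 11, 13]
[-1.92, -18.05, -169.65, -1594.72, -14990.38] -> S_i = -1.92*9.40^i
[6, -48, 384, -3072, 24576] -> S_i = 6*-8^i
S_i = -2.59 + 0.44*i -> [-2.59, -2.15, -1.71, -1.27, -0.83]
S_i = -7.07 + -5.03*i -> [-7.07, -12.1, -17.13, -22.16, -27.19]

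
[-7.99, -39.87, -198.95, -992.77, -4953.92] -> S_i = -7.99*4.99^i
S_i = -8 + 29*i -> [-8, 21, 50, 79, 108]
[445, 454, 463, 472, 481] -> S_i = 445 + 9*i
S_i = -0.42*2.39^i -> [-0.42, -1.0, -2.4, -5.73, -13.7]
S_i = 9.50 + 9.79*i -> [9.5, 19.29, 29.08, 38.87, 48.66]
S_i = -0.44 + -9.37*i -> [-0.44, -9.81, -19.18, -28.55, -37.92]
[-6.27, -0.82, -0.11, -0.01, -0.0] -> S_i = -6.27*0.13^i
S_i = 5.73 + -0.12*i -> [5.73, 5.61, 5.49, 5.37, 5.25]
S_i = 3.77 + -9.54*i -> [3.77, -5.77, -15.31, -24.85, -34.39]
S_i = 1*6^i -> [1, 6, 36, 216, 1296]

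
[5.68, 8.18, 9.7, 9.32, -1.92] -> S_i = Random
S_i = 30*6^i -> [30, 180, 1080, 6480, 38880]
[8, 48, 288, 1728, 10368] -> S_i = 8*6^i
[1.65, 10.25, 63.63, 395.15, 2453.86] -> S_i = 1.65*6.21^i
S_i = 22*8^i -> [22, 176, 1408, 11264, 90112]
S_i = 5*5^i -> [5, 25, 125, 625, 3125]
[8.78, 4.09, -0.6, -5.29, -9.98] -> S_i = 8.78 + -4.69*i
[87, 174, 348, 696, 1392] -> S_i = 87*2^i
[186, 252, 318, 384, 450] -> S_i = 186 + 66*i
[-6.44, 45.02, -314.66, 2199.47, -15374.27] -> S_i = -6.44*(-6.99)^i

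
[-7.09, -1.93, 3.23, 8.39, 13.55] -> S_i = -7.09 + 5.16*i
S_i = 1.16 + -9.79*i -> [1.16, -8.63, -18.42, -28.21, -38.0]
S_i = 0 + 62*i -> [0, 62, 124, 186, 248]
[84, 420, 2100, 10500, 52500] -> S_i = 84*5^i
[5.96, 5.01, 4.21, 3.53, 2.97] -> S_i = 5.96*0.84^i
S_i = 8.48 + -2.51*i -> [8.48, 5.97, 3.46, 0.95, -1.56]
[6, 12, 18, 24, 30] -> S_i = 6 + 6*i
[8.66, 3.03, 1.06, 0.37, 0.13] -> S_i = 8.66*0.35^i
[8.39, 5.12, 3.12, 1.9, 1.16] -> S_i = 8.39*0.61^i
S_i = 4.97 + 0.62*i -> [4.97, 5.59, 6.21, 6.83, 7.45]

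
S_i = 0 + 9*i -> [0, 9, 18, 27, 36]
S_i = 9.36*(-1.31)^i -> [9.36, -12.26, 16.06, -21.04, 27.57]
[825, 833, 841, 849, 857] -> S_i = 825 + 8*i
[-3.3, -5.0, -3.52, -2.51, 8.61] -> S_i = Random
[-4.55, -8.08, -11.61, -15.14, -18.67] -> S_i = -4.55 + -3.53*i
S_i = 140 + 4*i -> [140, 144, 148, 152, 156]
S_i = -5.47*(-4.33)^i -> [-5.47, 23.69, -102.56, 444.07, -1922.82]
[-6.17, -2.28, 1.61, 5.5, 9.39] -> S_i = -6.17 + 3.89*i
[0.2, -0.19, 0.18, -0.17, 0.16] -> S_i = 0.20*(-0.95)^i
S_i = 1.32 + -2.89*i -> [1.32, -1.57, -4.46, -7.35, -10.24]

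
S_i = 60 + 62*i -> [60, 122, 184, 246, 308]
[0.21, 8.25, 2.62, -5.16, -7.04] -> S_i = Random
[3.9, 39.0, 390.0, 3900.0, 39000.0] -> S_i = 3.90*10.00^i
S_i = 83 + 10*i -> [83, 93, 103, 113, 123]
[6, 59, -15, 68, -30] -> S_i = Random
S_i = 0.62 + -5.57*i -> [0.62, -4.95, -10.52, -16.09, -21.66]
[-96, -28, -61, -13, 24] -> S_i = Random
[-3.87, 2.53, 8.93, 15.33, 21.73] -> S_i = -3.87 + 6.40*i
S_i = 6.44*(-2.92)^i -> [6.44, -18.8, 54.91, -160.34, 468.18]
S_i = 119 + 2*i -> [119, 121, 123, 125, 127]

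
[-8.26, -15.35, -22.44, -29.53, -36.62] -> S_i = -8.26 + -7.09*i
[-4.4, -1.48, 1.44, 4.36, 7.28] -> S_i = -4.40 + 2.92*i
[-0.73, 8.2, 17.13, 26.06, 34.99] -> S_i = -0.73 + 8.93*i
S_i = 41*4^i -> [41, 164, 656, 2624, 10496]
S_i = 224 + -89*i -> [224, 135, 46, -43, -132]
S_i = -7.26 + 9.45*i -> [-7.26, 2.19, 11.64, 21.09, 30.54]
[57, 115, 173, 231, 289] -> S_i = 57 + 58*i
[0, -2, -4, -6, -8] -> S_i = 0 + -2*i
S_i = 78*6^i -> [78, 468, 2808, 16848, 101088]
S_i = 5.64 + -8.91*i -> [5.64, -3.27, -12.18, -21.09, -30.0]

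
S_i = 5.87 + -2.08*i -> [5.87, 3.79, 1.71, -0.37, -2.45]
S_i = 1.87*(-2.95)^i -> [1.87, -5.52, 16.27, -48.01, 141.62]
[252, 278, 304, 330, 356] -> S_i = 252 + 26*i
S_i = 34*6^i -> [34, 204, 1224, 7344, 44064]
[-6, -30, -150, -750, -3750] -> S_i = -6*5^i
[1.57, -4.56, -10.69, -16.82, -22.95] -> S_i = 1.57 + -6.13*i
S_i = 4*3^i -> [4, 12, 36, 108, 324]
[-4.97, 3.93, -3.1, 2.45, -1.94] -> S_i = -4.97*(-0.79)^i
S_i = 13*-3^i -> [13, -39, 117, -351, 1053]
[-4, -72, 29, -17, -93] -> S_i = Random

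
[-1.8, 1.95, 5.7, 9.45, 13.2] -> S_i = -1.80 + 3.75*i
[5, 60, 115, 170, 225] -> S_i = 5 + 55*i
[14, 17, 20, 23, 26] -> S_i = 14 + 3*i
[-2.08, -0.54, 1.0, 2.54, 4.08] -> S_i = -2.08 + 1.54*i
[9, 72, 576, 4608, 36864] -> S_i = 9*8^i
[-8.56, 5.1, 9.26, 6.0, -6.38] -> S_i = Random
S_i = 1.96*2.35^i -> [1.96, 4.61, 10.82, 25.44, 59.78]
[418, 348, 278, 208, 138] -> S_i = 418 + -70*i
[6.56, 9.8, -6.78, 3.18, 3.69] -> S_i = Random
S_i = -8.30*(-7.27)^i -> [-8.3, 60.34, -438.68, 3189.2, -23185.46]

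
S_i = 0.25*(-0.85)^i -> [0.25, -0.21, 0.18, -0.15, 0.13]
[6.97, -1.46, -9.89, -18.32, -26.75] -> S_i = 6.97 + -8.43*i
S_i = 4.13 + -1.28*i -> [4.13, 2.85, 1.57, 0.29, -0.99]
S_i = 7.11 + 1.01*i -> [7.11, 8.12, 9.13, 10.14, 11.15]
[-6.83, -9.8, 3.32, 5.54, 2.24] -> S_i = Random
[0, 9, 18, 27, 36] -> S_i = 0 + 9*i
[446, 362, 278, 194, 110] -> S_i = 446 + -84*i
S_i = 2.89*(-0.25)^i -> [2.89, -0.72, 0.18, -0.05, 0.01]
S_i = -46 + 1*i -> [-46, -45, -44, -43, -42]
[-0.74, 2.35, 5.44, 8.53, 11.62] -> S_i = -0.74 + 3.09*i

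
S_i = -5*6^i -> [-5, -30, -180, -1080, -6480]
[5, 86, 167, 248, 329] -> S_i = 5 + 81*i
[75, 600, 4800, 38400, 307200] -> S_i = 75*8^i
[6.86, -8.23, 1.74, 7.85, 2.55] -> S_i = Random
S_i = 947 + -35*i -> [947, 912, 877, 842, 807]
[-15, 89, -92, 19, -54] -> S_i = Random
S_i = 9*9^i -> [9, 81, 729, 6561, 59049]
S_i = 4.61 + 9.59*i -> [4.61, 14.2, 23.79, 33.38, 42.97]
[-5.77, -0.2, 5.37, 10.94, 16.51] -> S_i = -5.77 + 5.57*i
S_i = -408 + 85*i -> [-408, -323, -238, -153, -68]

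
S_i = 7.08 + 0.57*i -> [7.08, 7.65, 8.22, 8.79, 9.36]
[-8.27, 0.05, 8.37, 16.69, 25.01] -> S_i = -8.27 + 8.32*i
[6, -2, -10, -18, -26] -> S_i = 6 + -8*i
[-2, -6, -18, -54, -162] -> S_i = -2*3^i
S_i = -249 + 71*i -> [-249, -178, -107, -36, 35]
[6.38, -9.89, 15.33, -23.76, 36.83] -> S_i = 6.38*(-1.55)^i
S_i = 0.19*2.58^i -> [0.19, 0.49, 1.26, 3.26, 8.42]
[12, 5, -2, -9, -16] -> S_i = 12 + -7*i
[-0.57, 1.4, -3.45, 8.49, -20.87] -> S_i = -0.57*(-2.46)^i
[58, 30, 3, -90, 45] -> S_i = Random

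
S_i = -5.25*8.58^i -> [-5.25, -45.04, -386.49, -3316.05, -28451.72]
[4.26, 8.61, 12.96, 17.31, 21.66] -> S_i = 4.26 + 4.35*i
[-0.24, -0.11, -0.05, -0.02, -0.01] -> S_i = -0.24*0.44^i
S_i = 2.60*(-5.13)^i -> [2.6, -13.34, 68.42, -351.01, 1800.71]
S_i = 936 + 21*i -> [936, 957, 978, 999, 1020]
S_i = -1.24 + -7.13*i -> [-1.24, -8.37, -15.5, -22.63, -29.76]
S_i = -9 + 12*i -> [-9, 3, 15, 27, 39]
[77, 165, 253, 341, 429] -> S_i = 77 + 88*i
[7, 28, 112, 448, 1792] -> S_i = 7*4^i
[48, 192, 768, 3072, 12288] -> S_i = 48*4^i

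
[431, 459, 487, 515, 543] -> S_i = 431 + 28*i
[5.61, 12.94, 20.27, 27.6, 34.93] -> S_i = 5.61 + 7.33*i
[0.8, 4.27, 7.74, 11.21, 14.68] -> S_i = 0.80 + 3.47*i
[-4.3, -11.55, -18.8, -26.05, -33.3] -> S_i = -4.30 + -7.25*i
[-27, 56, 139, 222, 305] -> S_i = -27 + 83*i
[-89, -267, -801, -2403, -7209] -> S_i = -89*3^i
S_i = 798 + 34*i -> [798, 832, 866, 900, 934]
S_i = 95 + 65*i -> [95, 160, 225, 290, 355]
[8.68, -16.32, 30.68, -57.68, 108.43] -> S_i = 8.68*(-1.88)^i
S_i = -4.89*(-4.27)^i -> [-4.89, 20.88, -89.16, 380.71, -1625.62]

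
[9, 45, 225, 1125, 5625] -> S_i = 9*5^i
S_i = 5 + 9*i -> [5, 14, 23, 32, 41]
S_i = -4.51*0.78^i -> [-4.51, -3.52, -2.74, -2.14, -1.67]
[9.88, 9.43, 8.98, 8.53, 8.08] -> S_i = 9.88 + -0.45*i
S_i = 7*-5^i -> [7, -35, 175, -875, 4375]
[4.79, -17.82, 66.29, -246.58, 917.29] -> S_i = 4.79*(-3.72)^i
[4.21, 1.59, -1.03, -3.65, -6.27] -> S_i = 4.21 + -2.62*i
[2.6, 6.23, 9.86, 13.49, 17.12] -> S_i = 2.60 + 3.63*i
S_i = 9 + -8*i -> [9, 1, -7, -15, -23]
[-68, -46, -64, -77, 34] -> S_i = Random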